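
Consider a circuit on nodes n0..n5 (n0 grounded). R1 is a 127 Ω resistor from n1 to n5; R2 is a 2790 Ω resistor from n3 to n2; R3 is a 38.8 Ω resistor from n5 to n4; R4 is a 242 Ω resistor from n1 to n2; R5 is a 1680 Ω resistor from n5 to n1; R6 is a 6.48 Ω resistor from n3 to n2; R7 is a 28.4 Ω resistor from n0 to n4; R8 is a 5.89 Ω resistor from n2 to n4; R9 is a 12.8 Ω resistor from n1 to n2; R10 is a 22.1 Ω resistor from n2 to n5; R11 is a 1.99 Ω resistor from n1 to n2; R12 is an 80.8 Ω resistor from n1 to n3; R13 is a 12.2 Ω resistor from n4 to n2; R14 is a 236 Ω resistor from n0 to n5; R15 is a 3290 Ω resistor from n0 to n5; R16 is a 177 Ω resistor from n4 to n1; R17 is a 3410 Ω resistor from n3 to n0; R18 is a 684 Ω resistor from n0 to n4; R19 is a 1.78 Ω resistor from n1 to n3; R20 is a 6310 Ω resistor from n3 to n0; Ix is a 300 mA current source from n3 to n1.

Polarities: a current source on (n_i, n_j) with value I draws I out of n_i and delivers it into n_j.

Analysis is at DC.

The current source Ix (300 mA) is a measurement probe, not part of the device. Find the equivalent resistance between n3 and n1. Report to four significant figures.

R_eq = 1.434 Ω

Apply KCL at each of the 5 non-ground nodes and solve the resulting linear system.
Node n1: branches {R1, R4, R5, R9, R11, R12, R16, R19, Ix} → V_1 = 0.08930
Node n2: branches {R2, R4, R6, R8, R9, R10, R11, R13} → V_2 = 0.0006670
Node n3: branches {R2, R6, R12, R17, R19, R20, Ix} → V_3 = -0.3409
Node n4: branches {R3, R7, R8, R13, R16, R18} → V_4 = 0.002929
Node n5: branches {R1, R3, R5, R10, R14, R15} → V_5 = 0.01026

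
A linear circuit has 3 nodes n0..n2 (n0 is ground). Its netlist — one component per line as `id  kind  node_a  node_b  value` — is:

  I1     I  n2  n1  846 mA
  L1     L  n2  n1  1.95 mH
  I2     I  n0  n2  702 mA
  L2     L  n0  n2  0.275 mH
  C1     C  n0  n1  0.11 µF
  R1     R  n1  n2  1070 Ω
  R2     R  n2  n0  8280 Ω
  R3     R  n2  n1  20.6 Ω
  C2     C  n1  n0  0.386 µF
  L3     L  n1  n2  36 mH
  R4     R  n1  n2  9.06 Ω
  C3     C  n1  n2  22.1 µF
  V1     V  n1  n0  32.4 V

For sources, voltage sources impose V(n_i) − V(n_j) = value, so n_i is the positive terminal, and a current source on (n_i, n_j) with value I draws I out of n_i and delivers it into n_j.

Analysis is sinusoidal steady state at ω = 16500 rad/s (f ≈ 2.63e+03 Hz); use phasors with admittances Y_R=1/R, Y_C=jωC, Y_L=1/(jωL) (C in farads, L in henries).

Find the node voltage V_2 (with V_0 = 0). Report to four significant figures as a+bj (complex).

MNA unknowns: 2 node voltages V₁..V_2 plus 1 source current (V1)
I1: z[2]−=0.846, z[1]+=0.846
L1: Y=0.000-0.03108j on G[2,1]
I2: z[0]−=0.702, z[2]+=0.702
L2: Y=0.000-0.2204j on G[0,2]
C1: Y=0.000+0.001815j on G[0,1]
R1: Y=0.0009346+0.000j on G[1,2]
R2: Y=0.0001208+0.000j on G[2,0]
R3: Y=0.04854+0.000j on G[2,1]
C2: Y=0.000+0.006369j on G[1,0]
L3: Y=0.000-0.001684j on G[1,2]
R4: Y=0.1104+0.000j on G[1,2]
C3: Y=0.000+0.3646j on G[1,2]
V1: row V1−V0=32.4, i_V1 at 1,0
solve → V1=32.40+0.000j, V2=52.72+30.48j
aux → i_V1=-6.021+11.35j

52.72+30.48j V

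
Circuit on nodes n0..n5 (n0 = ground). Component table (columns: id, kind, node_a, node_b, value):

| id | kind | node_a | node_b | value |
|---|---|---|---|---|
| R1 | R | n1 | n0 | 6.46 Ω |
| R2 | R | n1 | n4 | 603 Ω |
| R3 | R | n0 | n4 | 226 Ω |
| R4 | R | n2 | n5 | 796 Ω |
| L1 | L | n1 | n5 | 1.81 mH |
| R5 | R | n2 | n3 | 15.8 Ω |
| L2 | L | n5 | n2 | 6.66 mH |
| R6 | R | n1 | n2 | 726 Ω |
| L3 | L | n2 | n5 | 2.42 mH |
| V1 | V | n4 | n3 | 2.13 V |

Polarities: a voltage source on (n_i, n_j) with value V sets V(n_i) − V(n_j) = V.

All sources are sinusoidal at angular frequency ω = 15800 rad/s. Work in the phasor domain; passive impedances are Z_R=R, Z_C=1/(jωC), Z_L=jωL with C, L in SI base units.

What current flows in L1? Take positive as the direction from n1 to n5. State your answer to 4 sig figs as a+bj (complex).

0.01005-0.003855j A

MNA unknowns: 5 node voltages V₁..V_5 plus 1 source current (V1)
R1: Y=0.1548+0.000j on G[1,0]
R2: Y=0.001658+0.000j on G[1,4]
R3: Y=0.004425+0.000j on G[0,4]
R4: Y=0.001256+0.000j on G[2,5]
L1: Y=0.000-0.03497j on G[1,5]
R5: Y=0.06329+0.000j on G[2,3]
L2: Y=0.000-0.009503j on G[5,2]
R6: Y=0.001377+0.000j on G[1,2]
L3: Y=0.000-0.02615j on G[2,5]
V1: row V4−V3=2.13, i_V1 at 4,3
solve → V1=-0.04830+0.01435j, V2=-0.2764-0.5505j, V3=-0.4401-0.5019j, V4=1.690-0.5019j, V5=-0.1585-0.2729j
aux → i_V1=-0.01036+0.003077j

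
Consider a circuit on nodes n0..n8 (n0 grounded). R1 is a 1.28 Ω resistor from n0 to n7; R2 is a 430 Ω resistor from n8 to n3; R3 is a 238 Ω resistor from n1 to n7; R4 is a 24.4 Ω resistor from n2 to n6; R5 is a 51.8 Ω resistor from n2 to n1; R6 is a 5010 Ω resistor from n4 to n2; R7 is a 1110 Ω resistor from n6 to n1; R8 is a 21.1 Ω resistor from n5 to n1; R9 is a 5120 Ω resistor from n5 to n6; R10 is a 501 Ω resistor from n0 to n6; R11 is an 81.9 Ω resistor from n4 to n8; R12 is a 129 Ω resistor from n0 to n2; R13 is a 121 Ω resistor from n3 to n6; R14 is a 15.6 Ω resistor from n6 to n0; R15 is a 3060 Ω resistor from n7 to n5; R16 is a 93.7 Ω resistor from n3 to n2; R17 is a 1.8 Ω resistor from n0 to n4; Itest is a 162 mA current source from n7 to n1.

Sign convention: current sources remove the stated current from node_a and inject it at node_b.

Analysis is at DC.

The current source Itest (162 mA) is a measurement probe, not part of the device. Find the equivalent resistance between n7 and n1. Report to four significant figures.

R_eq = 56.65 Ω

Apply KCL at each of the 8 non-ground nodes and solve the resulting linear system.
Node n1: branches {R3, R5, R7, R8, Itest} → V_1 = 9.022
Node n2: branches {R4, R5, R6, R12, R16} → V_2 = 3.215
Node n3: branches {R2, R13, R16} → V_3 = 2.186
Node n4: branches {R6, R11, R17} → V_4 = 0.008808
Node n5: branches {R8, R9, R15} → V_5 = 8.929
Node n6: branches {R4, R7, R9, R10, R13, R14} → V_6 = 1.372
Node n7: branches {R1, R3, R15, Itest} → V_7 = -0.1542
Node n8: branches {R2, R11} → V_8 = 0.3571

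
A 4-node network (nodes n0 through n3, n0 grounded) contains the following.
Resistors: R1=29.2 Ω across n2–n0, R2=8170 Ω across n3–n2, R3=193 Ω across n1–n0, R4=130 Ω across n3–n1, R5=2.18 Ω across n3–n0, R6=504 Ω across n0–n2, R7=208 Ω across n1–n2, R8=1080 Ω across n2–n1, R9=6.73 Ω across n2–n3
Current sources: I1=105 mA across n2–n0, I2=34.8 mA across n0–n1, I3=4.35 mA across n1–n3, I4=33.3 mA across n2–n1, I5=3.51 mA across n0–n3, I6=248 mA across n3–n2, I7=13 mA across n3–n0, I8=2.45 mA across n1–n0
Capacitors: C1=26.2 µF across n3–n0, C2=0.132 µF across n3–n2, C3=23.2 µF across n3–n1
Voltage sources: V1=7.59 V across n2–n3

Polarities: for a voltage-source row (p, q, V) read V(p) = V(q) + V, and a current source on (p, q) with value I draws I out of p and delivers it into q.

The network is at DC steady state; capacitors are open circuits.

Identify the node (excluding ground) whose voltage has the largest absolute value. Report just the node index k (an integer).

2

Apply KCL at each of the 3 non-ground nodes and solve the resulting linear system.
Node n1: branches {I2, I3, I4, R3, R4, R7, R8, I8, C3} → V_1 = 5.074
Node n2: branches {R1, I1, I4, R2, I6, C2, R6, R7, R8, R9, V1} → V_2 = 6.815
Node n3: branches {I3, I5, R2, I6, I7, R4, C1, R5, C2, R9, C3, V1} → V_3 = -0.7747
Source currents: i(V1)=-1.276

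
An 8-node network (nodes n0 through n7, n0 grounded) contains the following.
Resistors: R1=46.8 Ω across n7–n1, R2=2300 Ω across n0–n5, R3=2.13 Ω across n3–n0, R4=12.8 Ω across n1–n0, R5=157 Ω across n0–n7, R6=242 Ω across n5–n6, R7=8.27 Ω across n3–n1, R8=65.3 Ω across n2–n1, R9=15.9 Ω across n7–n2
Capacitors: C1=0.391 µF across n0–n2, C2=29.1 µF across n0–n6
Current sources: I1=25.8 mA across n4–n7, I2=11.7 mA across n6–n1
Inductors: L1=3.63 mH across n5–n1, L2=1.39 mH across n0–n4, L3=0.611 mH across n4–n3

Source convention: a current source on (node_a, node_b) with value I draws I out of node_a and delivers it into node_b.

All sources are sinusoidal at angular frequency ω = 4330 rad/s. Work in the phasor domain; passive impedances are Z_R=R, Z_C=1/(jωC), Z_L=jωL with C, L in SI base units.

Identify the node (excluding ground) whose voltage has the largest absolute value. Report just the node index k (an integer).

MNA unknowns: 7 node voltages V₁..V_7
R1: Y=0.02137+0.000j on G[7,1]
C1: Y=0.000+0.001693j on G[0,2]
R2: Y=0.0004348+0.000j on G[0,5]
R3: Y=0.4695+0.000j on G[3,0]
R4: Y=0.07812+0.000j on G[1,0]
I1: z[4]−=0.0258, z[7]+=0.0258
R5: Y=0.006369+0.000j on G[0,7]
R6: Y=0.004132+0.000j on G[5,6]
R7: Y=0.1209+0.000j on G[3,1]
R8: Y=0.01531+0.000j on G[2,1]
C2: Y=0.000+0.1260j on G[0,6]
R9: Y=0.06289+0.000j on G[7,2]
L1: Y=0.000-0.06362j on G[5,1]
L2: Y=0.000-0.1661j on G[0,4]
L3: Y=0.000-0.3780j on G[4,3]
I2: z[6]−=0.0117, z[1]+=0.0117
solve → V1=0.1612-0.002676j, V2=0.6569-0.03451j, V3=0.002664-2.734e-05j, V4=0.001851-0.04743j, V5=0.1545-0.01398j, V6=-0.003334+0.08768j, V7=0.7785-0.02458j

7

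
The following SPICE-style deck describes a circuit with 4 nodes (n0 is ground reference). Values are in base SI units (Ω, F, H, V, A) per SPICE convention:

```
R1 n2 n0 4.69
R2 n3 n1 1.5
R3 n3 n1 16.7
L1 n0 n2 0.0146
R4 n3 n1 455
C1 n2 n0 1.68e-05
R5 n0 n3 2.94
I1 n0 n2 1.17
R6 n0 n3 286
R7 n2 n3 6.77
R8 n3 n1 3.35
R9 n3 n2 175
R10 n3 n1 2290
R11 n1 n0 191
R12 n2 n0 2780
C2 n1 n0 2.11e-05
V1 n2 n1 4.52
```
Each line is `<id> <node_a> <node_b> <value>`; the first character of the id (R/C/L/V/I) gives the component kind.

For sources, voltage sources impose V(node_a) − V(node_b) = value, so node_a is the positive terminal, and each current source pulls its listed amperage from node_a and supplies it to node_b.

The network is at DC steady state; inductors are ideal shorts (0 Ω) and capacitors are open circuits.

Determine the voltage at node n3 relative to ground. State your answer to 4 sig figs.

Apply KCL at each of the 3 non-ground nodes and solve the resulting linear system.
Node n1: branches {R2, R3, R4, R8, R10, R11, C2, V1} → V_1 = -4.520
Node n2: branches {R1, L1, C1, I1, R7, R9, R12, V1} → V_2 = 0.000
Node n3: branches {R2, R3, R4, R5, R6, R7, R8, R9, R10} → V_3 = -3.047
Source currents: i(L1)=-2.241, i(V1)=-1.538

-3.047 V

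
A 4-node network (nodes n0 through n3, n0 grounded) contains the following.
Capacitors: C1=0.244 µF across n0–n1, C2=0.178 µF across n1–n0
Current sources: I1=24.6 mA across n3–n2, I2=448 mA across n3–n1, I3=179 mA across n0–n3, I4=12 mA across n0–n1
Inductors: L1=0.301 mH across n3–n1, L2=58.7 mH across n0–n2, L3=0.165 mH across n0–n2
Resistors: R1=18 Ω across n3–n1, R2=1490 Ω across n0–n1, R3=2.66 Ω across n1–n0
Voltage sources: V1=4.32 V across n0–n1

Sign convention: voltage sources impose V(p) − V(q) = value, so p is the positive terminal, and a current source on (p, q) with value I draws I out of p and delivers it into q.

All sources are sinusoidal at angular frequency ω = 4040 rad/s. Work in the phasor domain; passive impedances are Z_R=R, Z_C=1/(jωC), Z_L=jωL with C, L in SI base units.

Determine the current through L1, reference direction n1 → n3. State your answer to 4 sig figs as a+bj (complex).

MNA unknowns: 3 node voltages V₁..V_3 plus 1 source current (V1)
C1: Y=0.000+0.0009858j on G[0,1]
I1: z[3]−=0.0246, z[2]+=0.0246
L1: Y=0.000-0.8223j on G[3,1]
R1: Y=0.05556+0.000j on G[3,1]
I2: z[3]−=0.448, z[1]+=0.448
C2: Y=0.000+0.0007191j on G[1,0]
L2: Y=0.000-0.004217j on G[0,2]
I3: z[0]−=0.179, z[3]+=0.179
R2: Y=0.0006711+0.000j on G[0,1]
R3: Y=0.3759+0.000j on G[1,0]
I4: z[0]−=0.012, z[1]+=0.012
L3: Y=0.000-1.500j on G[0,2]
V1: row V0−V1=4.32, i_V1 at 0,1
solve → V1=-4.320+0.000j, V2=0.000+0.01635j, V3=-4.344-0.3554j
aux → i_V1=-1.793-0.007365j

0.2923-0.01974j A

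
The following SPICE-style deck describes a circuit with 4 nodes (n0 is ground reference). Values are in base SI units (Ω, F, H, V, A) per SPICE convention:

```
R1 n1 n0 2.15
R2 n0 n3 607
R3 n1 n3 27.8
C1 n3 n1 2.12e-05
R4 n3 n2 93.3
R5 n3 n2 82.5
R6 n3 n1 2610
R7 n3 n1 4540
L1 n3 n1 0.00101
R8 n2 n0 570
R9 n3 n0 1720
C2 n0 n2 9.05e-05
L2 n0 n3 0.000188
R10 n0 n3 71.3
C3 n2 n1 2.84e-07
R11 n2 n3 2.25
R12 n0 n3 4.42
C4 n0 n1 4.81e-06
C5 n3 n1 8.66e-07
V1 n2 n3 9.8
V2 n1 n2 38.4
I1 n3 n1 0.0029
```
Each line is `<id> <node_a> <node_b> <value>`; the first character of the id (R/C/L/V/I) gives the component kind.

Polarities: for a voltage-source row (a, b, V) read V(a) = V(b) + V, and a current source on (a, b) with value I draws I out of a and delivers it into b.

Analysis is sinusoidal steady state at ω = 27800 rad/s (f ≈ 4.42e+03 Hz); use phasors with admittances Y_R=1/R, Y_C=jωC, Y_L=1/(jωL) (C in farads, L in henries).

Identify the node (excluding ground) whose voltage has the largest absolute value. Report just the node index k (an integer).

1

Element admittances at ω=27800 rad/s:
  Y(R1) = 0.4651+0.000j S between n1,n0
  Y(R2) = 0.001647+0.000j S between n0,n3
  Y(R3) = 0.03597+0.000j S between n1,n3
  Y(C1) = 0.000+0.5894j S between n3,n1
  Y(R4) = 0.01072+0.000j S between n3,n2
  Y(R5) = 0.01212+0.000j S between n3,n2
  Y(R6) = 0.0003831+0.000j S between n3,n1
  Y(R7) = 0.0002203+0.000j S between n3,n1
  Y(L1) = 0.000-0.03562j S between n3,n1
  Y(R8) = 0.001754+0.000j S between n2,n0
  Y(R9) = 0.0005814+0.000j S between n3,n0
  Y(C2) = 0.000+2.516j S between n0,n2
  Y(L2) = 0.000-0.1913j S between n0,n3
  Y(R10) = 0.01403+0.000j S between n0,n3
  Y(C3) = 0.000+0.007895j S between n2,n1
  Y(R11) = 0.4444+0.000j S between n2,n3
  Y(R12) = 0.2262+0.000j S between n0,n3
  Y(C4) = 0.000+0.1337j S between n0,n1
  Y(C5) = 0.000+0.02407j S between n3,n1
  V1: constraint V(n2)−V(n3) = 9.8
  V2: constraint V(n1)−V(n2) = 38.4
  I1: injects 0.0029 A into n1 (from n3)
Assemble and solve the 5×5 MNA system:
  V(n1)=34.09+5.055j  V(n2)=-4.310+5.055j  V(n3)=-14.11+5.055j
  i(V1)=-8.794-23.93j  i(V2)=-16.94-35.06j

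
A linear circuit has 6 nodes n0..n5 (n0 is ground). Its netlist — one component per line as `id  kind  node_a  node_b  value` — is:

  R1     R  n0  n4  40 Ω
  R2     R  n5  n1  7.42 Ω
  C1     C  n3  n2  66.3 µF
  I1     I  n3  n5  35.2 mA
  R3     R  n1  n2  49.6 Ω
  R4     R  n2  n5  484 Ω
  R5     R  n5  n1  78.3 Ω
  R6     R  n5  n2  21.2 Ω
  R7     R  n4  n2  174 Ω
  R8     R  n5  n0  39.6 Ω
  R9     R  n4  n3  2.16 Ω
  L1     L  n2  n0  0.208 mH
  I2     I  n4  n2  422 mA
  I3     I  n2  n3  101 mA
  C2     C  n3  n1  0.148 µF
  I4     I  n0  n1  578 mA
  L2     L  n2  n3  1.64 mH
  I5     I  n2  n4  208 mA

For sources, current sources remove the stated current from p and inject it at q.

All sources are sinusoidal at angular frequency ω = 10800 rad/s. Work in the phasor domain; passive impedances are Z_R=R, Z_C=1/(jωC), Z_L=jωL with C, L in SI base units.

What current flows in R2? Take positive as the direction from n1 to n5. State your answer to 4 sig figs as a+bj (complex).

Element admittances at ω=10800 rad/s:
  Y(R1) = 0.02500+0.000j S between n0,n4
  Y(R2) = 0.1348+0.000j S between n5,n1
  Y(C1) = 0.000+0.7160j S between n3,n2
  I1: injects 0.0352 A into n5 (from n3)
  Y(R3) = 0.02016+0.000j S between n1,n2
  Y(R4) = 0.002066+0.000j S between n2,n5
  Y(R5) = 0.01277+0.000j S between n5,n1
  Y(R6) = 0.04717+0.000j S between n5,n2
  Y(R7) = 0.005747+0.000j S between n4,n2
  Y(R8) = 0.02525+0.000j S between n5,n0
  Y(R9) = 0.4630+0.000j S between n4,n3
  Y(L1) = 0.000-0.4452j S between n2,n0
  I2: injects 0.422 A into n2 (from n4)
  I3: injects 0.101 A into n3 (from n2)
  Y(C2) = 0.000+0.001598j S between n3,n1
  I4: injects 0.578 A into n1 (from n0)
  Y(L2) = 0.000-0.05646j S between n2,n3
  I5: injects 0.208 A into n4 (from n2)
Assemble and solve the 5×5 MNA system:
  V(n1)=8.692+0.5469j  V(n2)=0.09608+0.9810j  V(n3)=0.07312+1.186j  V(n4)=-0.3638+1.124j  V(n5)=5.955+0.5810j

0.3687-0.004589j A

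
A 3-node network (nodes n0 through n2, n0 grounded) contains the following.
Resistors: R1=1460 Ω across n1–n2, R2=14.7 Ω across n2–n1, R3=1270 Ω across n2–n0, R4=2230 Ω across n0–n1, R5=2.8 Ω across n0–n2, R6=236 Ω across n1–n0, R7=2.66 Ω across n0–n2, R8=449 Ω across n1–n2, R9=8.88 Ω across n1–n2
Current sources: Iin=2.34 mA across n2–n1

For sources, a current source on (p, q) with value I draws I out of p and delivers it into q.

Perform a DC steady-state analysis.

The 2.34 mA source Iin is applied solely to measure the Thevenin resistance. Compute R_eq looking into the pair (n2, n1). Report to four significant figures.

MNA unknowns: 2 node voltages V₁..V_2
R1: Y=0.0006849 on G[1,2]
R2: Y=0.06803 on G[2,1]
R3: Y=0.0007874 on G[2,0]
R4: Y=0.0004484 on G[0,1]
R5: Y=0.3571 on G[0,2]
R6: Y=0.004237 on G[1,0]
R7: Y=0.3759 on G[0,2]
R8: Y=0.002227 on G[1,2]
R9: Y=0.1126 on G[1,2]
Iin: z[2]−=0.00234, z[1]+=0.00234
solve → V1=0.01235, V2=-7.888e-05

R_eq = 5.313 Ω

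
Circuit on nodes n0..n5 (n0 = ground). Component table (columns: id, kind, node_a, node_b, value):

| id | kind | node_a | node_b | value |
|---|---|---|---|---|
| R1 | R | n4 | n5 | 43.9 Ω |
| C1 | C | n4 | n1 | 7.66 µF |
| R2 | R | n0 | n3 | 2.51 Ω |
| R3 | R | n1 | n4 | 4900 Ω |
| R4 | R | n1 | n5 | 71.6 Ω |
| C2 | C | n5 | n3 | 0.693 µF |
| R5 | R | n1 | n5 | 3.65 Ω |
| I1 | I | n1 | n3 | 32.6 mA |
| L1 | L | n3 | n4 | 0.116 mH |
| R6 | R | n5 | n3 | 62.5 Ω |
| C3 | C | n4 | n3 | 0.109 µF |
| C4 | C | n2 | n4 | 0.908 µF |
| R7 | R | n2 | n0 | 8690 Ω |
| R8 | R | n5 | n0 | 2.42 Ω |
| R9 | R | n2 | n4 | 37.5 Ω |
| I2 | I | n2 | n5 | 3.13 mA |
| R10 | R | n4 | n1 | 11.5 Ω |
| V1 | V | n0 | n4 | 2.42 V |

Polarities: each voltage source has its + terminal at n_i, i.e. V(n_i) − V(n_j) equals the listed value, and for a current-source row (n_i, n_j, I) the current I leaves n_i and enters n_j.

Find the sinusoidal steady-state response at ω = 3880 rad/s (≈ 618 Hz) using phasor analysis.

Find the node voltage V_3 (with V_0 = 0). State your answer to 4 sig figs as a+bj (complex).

-2.338+0.4476j V

MNA unknowns: 5 node voltages V₁..V_5 plus 1 source current (V1)
R1: Y=0.02278+0.000j on G[4,5]
C1: Y=0.000+0.02972j on G[4,1]
R2: Y=0.3984+0.000j on G[0,3]
R3: Y=0.0002041+0.000j on G[1,4]
R4: Y=0.01397+0.000j on G[1,5]
C2: Y=0.000+0.002689j on G[5,3]
R5: Y=0.2740+0.000j on G[1,5]
I1: z[1]−=0.0326, z[3]+=0.0326
L1: Y=0.000-2.222j on G[3,4]
R6: Y=0.01600+0.000j on G[5,3]
C3: Y=0.000+0.0004229j on G[4,3]
C4: Y=0.000+0.003523j on G[2,4]
R7: Y=0.0001151+0.000j on G[2,0]
R8: Y=0.4132+0.000j on G[5,0]
R9: Y=0.02667+0.000j on G[2,4]
I2: z[2]−=0.00313, z[5]+=0.00313
R10: Y=0.08696+0.000j on G[4,1]
V1: row V0−V4=2.42, i_V1 at 0,4
solve → V1=-1.077-0.1483j, V2=-2.525+0.01377j, V3=-2.338+0.4476j, V4=-2.420+0.000j, V5=-0.5417-0.05456j
aux → i_V1=-1.156+0.1558j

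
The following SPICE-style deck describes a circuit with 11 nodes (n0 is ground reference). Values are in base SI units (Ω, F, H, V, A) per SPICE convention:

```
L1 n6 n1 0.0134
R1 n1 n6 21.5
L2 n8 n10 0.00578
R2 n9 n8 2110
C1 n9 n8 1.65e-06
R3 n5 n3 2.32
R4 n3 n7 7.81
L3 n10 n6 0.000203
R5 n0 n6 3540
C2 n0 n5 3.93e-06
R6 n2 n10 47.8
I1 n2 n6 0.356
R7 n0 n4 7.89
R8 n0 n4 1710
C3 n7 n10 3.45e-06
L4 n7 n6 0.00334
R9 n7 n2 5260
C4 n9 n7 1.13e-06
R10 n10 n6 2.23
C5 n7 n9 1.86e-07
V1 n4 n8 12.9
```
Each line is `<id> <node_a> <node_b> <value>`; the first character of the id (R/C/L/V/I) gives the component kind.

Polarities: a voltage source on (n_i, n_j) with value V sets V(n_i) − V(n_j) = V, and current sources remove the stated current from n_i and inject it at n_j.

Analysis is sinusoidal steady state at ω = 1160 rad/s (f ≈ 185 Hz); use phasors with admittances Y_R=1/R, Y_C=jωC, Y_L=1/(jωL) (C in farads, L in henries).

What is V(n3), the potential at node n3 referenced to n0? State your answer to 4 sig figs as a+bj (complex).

-13.44+1.121j V

Apply KCL at each of the 10 non-ground nodes and solve the resulting linear system.
Node n1: branches {L1, R1} → V_1 = -13.24+0.6305j
Node n2: branches {R6, I1, R9} → V_2 = -30.10+0.5453j
Node n3: branches {R3, R4} → V_3 = -13.44+1.121j
Node n4: branches {R7, R8, V1} → V_4 = 0.07460+0.4794j
Node n5: branches {R3, C2} → V_5 = -13.43+1.263j
Node n6: branches {L1, R1, L3, R5, I1, L4, R10} → V_6 = -13.24+0.6305j
Node n7: branches {R4, C3, L4, R9, C4, C5} → V_7 = -13.49+0.6429j
Node n8: branches {L2, R2, C1, V1} → V_8 = -12.83+0.4794j
Node n9: branches {R2, C1, C4, C5} → V_9 = -13.12+0.5109j
Node n10: branches {L2, L3, R6, C3, R10} → V_10 = -13.24+0.5444j
Source currents: i(V1)=-0.009499-0.06104j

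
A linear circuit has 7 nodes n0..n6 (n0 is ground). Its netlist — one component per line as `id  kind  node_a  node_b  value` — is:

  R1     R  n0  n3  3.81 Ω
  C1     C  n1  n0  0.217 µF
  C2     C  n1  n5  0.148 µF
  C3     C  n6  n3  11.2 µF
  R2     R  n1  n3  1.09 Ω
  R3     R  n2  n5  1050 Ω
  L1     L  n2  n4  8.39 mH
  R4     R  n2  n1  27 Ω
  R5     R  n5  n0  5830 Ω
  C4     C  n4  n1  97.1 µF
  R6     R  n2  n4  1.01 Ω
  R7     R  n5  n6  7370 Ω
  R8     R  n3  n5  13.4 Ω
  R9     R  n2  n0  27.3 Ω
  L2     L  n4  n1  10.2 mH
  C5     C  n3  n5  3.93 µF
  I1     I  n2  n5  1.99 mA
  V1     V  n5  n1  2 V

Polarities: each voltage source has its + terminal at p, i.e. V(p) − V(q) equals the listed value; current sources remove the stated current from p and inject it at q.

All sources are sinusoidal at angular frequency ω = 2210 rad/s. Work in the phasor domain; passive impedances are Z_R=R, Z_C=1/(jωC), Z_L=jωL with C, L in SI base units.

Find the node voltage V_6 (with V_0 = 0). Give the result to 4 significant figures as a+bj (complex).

Element admittances at ω=2210 rad/s:
  Y(R1) = 0.2625+0.000j S between n0,n3
  Y(C1) = 0.000+0.0004796j S between n1,n0
  Y(C2) = 0.000+0.0003271j S between n1,n5
  Y(C3) = 0.000+0.02475j S between n6,n3
  Y(R2) = 0.9174+0.000j S between n1,n3
  Y(R3) = 0.0009524+0.000j S between n2,n5
  Y(L1) = 0.000-0.05393j S between n2,n4
  Y(R4) = 0.03704+0.000j S between n2,n1
  Y(R5) = 0.0001715+0.000j S between n5,n0
  Y(C4) = 0.000+0.2146j S between n4,n1
  Y(R6) = 0.9901+0.000j S between n2,n4
  Y(R7) = 0.0001357+0.000j S between n5,n6
  Y(R8) = 0.07463+0.000j S between n3,n5
  Y(R9) = 0.03663+0.000j S between n2,n0
  Y(L2) = 0.000-0.04436j S between n4,n1
  Y(C5) = 0.000+0.008685j S between n3,n5
  I1: injects 0.00199 A into n5 (from n2)
  V1: constraint V(n5)−V(n1) = 2
Assemble and solve the 7×7 MNA system:
  V(n1)=-0.1317-0.01060j  V(n2)=-0.1173-0.03007j  V(n3)=0.01513+0.004445j  V(n4)=-0.1209-0.03213j  V(n5)=1.868-0.01060j  V(n6)=0.01510-0.005714j
  i(V1)=-0.1389-0.01564j

0.01510-0.005714j V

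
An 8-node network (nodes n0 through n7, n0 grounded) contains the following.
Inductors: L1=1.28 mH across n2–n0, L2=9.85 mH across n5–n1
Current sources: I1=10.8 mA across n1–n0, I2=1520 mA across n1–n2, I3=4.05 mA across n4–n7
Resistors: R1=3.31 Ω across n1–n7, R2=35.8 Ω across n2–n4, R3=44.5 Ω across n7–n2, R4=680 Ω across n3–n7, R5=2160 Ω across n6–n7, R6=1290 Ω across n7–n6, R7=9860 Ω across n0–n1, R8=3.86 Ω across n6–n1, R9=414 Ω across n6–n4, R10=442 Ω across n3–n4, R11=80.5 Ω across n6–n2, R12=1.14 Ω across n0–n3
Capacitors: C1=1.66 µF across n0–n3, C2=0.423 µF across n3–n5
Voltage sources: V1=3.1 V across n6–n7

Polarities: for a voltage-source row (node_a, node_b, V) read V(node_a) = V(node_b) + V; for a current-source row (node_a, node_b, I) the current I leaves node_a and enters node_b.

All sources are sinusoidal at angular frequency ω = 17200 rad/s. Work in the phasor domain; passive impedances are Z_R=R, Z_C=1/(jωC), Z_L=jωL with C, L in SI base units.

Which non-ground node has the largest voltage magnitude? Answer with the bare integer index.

Apply KCL at each of the 7 non-ground nodes and solve the resulting linear system.
Node n1: branches {I1, R1, R7, L2, I2, R8} → V_1 = -19.94-9.960j
Node n2: branches {L1, R2, R3, I2, R11} → V_2 = 13.39+7.240j
Node n3: branches {R4, C1, R10, R12, C2} → V_3 = -0.3619+0.7062j
Node n4: branches {R2, R9, R10, I3} → V_4 = 10.12+5.593j
Node n5: branches {L2, C2} → V_5 = 83.78+46.55j
Node n6: branches {R5, R6, R8, R9, R11, V1} → V_6 = -16.14-8.871j
Node n7: branches {R1, R3, R4, R5, R6, I3, V1} → V_7 = -19.24-8.871j
Source currents: i(V1)=-0.5577-0.04708j

5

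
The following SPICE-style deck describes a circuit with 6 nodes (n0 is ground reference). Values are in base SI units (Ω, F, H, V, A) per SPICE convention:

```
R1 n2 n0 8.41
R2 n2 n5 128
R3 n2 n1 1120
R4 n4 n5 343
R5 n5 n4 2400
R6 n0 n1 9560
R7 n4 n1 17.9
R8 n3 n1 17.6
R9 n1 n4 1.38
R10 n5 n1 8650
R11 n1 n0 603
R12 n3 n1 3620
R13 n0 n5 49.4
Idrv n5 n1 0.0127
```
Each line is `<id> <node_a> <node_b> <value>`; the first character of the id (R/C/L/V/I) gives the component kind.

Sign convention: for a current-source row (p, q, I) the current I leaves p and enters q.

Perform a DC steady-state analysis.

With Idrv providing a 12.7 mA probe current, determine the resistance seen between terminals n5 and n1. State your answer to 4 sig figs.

Apply KCL at each of the 5 non-ground nodes and solve the resulting linear system.
Node n1: branches {R3, R6, R7, R8, R9, R10, R11, R12, Idrv} → V_1 = 1.981
Node n2: branches {R1, R2, R3} → V_2 = 0.002425
Node n3: branches {R8, R12} → V_3 = 1.981
Node n4: branches {R4, R5, R7, R9} → V_4 = 1.971
Node n5: branches {R2, R4, R5, R10, R13, Idrv} → V_5 = -0.1867

R_eq = 170.7 Ω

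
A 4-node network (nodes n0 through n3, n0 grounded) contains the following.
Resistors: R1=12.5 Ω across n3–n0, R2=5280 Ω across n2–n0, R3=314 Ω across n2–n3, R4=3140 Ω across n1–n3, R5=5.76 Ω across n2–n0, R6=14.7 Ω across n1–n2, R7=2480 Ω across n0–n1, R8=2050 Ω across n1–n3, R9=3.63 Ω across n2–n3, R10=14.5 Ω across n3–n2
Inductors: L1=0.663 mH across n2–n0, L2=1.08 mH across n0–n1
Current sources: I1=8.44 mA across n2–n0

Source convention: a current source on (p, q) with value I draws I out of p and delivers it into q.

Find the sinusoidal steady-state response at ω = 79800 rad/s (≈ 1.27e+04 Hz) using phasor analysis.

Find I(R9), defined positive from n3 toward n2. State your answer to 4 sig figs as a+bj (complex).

MNA unknowns: 3 node voltages V₁..V_3
R1: Y=0.08000+0.000j on G[3,0]
L1: Y=0.000-0.01890j on G[2,0]
R2: Y=0.0001894+0.000j on G[2,0]
R3: Y=0.003185+0.000j on G[2,3]
R4: Y=0.0003185+0.000j on G[1,3]
R5: Y=0.1736+0.000j on G[2,0]
R6: Y=0.06803+0.000j on G[1,2]
R7: Y=0.0004032+0.000j on G[0,1]
R8: Y=0.0004878+0.000j on G[1,3]
L2: Y=0.000-0.01160j on G[0,1]
R9: Y=0.2755+0.000j on G[2,3]
R10: Y=0.06897+0.000j on G[3,2]
I1: z[2]−=0.00844, z[0]+=0.00844
solve → V1=-0.03257-0.009713j, V2=-0.03447-0.004290j, V3=-0.02803-0.003499j

0.001774+0.0002178j A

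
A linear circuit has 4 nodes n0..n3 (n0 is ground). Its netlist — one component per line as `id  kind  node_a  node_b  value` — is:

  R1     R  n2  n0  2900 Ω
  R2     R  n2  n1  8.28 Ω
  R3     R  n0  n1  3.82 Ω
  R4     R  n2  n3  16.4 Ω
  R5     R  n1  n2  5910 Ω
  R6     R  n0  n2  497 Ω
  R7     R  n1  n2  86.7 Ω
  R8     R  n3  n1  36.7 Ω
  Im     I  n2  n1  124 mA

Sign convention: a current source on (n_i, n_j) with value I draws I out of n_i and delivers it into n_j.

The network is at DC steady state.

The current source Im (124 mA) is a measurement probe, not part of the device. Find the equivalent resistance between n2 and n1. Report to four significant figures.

R_eq = 6.509 Ω

Element admittances at DC:
  Y(R1) = 0.0003448 S between n2,n0
  Y(R2) = 0.1208 S between n2,n1
  Y(R3) = 0.2618 S between n0,n1
  Y(R4) = 0.06098 S between n2,n3
  Y(R5) = 0.0001692 S between n1,n2
  Y(R6) = 0.002012 S between n0,n2
  Y(R7) = 0.01153 S between n1,n2
  Y(R8) = 0.02725 S between n3,n1
  Im: injects 0.124 A into n1 (from n2)
Assemble and solve the 3×3 MNA system:
  V(n1)=0.007201  V(n2)=-0.7999  V(n3)=-0.5506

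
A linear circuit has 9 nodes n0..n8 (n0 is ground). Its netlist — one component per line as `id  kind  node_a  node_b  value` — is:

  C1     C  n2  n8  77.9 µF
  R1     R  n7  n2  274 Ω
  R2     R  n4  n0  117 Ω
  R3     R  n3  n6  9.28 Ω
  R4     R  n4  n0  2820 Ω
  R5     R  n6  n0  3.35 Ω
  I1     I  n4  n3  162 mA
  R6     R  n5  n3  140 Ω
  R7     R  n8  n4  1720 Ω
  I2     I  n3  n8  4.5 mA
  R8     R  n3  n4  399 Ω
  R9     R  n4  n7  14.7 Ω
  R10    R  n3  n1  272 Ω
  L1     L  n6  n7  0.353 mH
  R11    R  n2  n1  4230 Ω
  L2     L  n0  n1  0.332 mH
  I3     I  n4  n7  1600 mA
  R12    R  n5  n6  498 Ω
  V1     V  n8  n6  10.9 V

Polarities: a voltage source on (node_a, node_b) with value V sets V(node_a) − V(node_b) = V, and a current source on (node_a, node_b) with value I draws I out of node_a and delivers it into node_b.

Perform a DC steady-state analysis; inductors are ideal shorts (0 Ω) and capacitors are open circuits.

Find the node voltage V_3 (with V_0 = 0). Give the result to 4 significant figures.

1.485 V

MNA unknowns: 8 node voltages V₁..V_8 plus 3 source currents (L1, L2, V1)
C1: Y=0.000 on G[2,8]
R1: Y=0.003650 on G[7,2]
R2: Y=0.008547 on G[4,0]
R3: Y=0.1078 on G[3,6]
R4: Y=0.0003546 on G[4,0]
R5: Y=0.2985 on G[6,0]
I1: z[4]−=0.162, z[3]+=0.162
R6: Y=0.007143 on G[5,3]
R7: Y=0.0005814 on G[8,4]
I2: z[3]−=0.0045, z[8]+=0.0045
R8: Y=0.002506 on G[3,4]
R9: Y=0.06803 on G[4,7]
R10: Y=0.003676 on G[3,1]
L1: row V6−V7=0, i_L1 at 6,7
R11: Y=0.0002364 on G[2,1]
L2: row V0−V1=0, i_L2 at 0,1
I3: z[4]−=1.6, z[7]+=1.6
R12: Y=0.002008 on G[5,6]
V1: row V8−V6=10.9, i_V1 at 8,6
solve → V1=0.000, V2=0.5807, V3=1.485, V4=-21.36, V5=1.295, V6=0.6183, V7=0.6183, V8=11.52
aux → i_L1=-0.1044, i_L2=-0.005598, i_V1=-0.01462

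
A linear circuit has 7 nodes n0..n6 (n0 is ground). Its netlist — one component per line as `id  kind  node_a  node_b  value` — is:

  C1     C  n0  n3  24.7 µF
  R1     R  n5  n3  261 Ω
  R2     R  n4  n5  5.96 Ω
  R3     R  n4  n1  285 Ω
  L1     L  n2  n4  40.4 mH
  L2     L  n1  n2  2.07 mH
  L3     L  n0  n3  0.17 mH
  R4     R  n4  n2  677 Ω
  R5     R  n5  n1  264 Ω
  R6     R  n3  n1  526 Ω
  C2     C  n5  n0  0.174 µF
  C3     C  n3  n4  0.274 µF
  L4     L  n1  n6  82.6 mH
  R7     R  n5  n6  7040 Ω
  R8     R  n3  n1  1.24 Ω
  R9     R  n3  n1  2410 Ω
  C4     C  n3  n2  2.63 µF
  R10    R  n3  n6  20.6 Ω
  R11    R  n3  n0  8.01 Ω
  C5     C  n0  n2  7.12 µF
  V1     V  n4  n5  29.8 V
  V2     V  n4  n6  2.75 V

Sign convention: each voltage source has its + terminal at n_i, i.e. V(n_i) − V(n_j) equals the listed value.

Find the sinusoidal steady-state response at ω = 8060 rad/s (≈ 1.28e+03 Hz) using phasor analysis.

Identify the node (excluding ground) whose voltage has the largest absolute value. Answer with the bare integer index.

5

Element admittances at ω=8060 rad/s:
  Y(C1) = 0.000+0.1991j S between n0,n3
  Y(R1) = 0.003831+0.000j S between n5,n3
  Y(R2) = 0.1678+0.000j S between n4,n5
  Y(R3) = 0.003509+0.000j S between n4,n1
  Y(L1) = 0.000-0.003071j S between n2,n4
  Y(L2) = 0.000-0.05994j S between n1,n2
  Y(L3) = 0.000-0.7298j S between n0,n3
  Y(R4) = 0.001477+0.000j S between n4,n2
  Y(R5) = 0.003788+0.000j S between n5,n1
  Y(R6) = 0.001901+0.000j S between n3,n1
  Y(C2) = 0.000+0.001402j S between n5,n0
  Y(C3) = 0.000+0.002208j S between n3,n4
  Y(L4) = 0.000-0.001502j S between n1,n6
  Y(R7) = 0.0001420+0.000j S between n5,n6
  Y(R8) = 0.8065+0.000j S between n3,n1
  Y(R9) = 0.0004149+0.000j S between n3,n1
  Y(C4) = 0.000+0.02120j S between n3,n2
  Y(R10) = 0.04854+0.000j S between n3,n6
  Y(R11) = 0.1248+0.000j S between n3,n0
  Y(C5) = 0.000+0.05739j S between n0,n2
  V1: constraint V(n4)−V(n5) = 29.8
  V2: constraint V(n4)−V(n6) = 2.75
Assemble and solve the 8×8 MNA system:
  V(n1)=-0.2290-0.03728j  V(n2)=-0.2667-0.6123j  V(n3)=-0.1019-0.04046j  V(n4)=5.734+0.6676j  V(n5)=-24.07+0.6676j  V(n6)=2.984+0.6676j
  i(V1)=-5.187-0.02837j  i(V2)=0.1547+0.02954j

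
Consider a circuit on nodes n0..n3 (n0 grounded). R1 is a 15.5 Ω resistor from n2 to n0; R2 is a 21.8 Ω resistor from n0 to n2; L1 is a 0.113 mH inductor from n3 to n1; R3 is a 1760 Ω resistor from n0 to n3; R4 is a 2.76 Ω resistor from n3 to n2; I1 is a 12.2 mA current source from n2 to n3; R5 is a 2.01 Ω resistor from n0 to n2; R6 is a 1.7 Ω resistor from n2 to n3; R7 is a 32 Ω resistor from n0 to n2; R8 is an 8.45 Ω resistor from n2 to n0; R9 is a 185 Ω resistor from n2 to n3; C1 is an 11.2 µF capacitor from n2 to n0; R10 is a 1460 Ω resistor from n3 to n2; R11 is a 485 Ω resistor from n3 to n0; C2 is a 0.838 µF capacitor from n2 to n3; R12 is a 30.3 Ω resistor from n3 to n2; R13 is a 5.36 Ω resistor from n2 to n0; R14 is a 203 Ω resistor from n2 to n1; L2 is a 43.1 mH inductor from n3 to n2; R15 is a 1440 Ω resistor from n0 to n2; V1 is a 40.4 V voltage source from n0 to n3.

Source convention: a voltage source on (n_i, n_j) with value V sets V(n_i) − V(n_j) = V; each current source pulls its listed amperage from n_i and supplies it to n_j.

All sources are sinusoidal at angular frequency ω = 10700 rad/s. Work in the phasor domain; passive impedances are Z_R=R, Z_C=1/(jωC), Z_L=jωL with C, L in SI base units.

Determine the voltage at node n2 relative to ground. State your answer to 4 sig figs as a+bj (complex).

Element admittances at ω=10700 rad/s:
  Y(R1) = 0.06452+0.000j S between n2,n0
  Y(R2) = 0.04587+0.000j S between n0,n2
  Y(L1) = 0.000-0.8271j S between n3,n1
  Y(R3) = 0.0005682+0.000j S between n0,n3
  Y(R4) = 0.3623+0.000j S between n3,n2
  I1: injects 0.0122 A into n3 (from n2)
  Y(R5) = 0.4975+0.000j S between n0,n2
  Y(R6) = 0.5882+0.000j S between n2,n3
  Y(R7) = 0.03125+0.000j S between n0,n2
  Y(R8) = 0.1183+0.000j S between n2,n0
  Y(R9) = 0.005405+0.000j S between n2,n3
  Y(C1) = 0.000+0.1198j S between n2,n0
  Y(R10) = 0.0006849+0.000j S between n3,n2
  Y(R11) = 0.002062+0.000j S between n3,n0
  Y(C2) = 0.000+0.008967j S between n2,n3
  Y(R12) = 0.03300+0.000j S between n3,n2
  Y(R13) = 0.1866+0.000j S between n2,n0
  Y(R14) = 0.004926+0.000j S between n2,n1
  Y(L2) = 0.000-0.002168j S between n3,n2
  Y(R15) = 0.0006944+0.000j S between n0,n2
  V1: constraint V(n0)−V(n3) = 40.4
Assemble and solve the 4×4 MNA system:
  V(n1)=-40.41+0.1177j  V(n2)=-20.65+1.207j  V(n3)=-40.40+0.000j
  i(V1)=-19.76-1.334j

-20.65+1.207j V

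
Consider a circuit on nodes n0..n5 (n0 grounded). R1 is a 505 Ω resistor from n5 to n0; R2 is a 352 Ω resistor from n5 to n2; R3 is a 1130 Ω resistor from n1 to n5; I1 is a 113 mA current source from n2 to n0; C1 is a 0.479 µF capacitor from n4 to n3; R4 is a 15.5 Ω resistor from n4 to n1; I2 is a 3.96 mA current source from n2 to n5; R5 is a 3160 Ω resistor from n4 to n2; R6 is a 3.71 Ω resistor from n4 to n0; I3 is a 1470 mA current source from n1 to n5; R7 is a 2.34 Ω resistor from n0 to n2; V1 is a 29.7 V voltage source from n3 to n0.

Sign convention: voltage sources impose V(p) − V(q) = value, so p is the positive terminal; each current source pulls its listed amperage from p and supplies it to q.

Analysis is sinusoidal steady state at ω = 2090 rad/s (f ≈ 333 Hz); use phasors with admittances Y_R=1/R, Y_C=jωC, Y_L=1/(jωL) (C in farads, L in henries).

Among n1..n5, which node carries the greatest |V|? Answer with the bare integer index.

Element admittances at ω=2090 rad/s:
  Y(R1) = 0.001980+0.000j S between n5,n0
  Y(R2) = 0.002841+0.000j S between n5,n2
  Y(R3) = 0.0008850+0.000j S between n1,n5
  I1: injects 0.113 A into n0 (from n2)
  Y(C1) = 0.000+0.001001j S between n4,n3
  Y(R4) = 0.06452+0.000j S between n4,n1
  I2: injects 0.00396 A into n5 (from n2)
  Y(R5) = 0.0003165+0.000j S between n4,n2
  Y(R6) = 0.2695+0.000j S between n4,n0
  I3: injects 1.47 A into n5 (from n1)
  Y(R7) = 0.4274+0.000j S between n0,n2
  V1: constraint V(n3)−V(n0) = 29.7
Assemble and solve the 6×6 MNA system:
  V(n1)=-23.49+0.1252j  V(n2)=1.410+0.0002219j  V(n3)=29.70+0.000j  V(n4)=-4.531+0.1266j  V(n5)=255.4+0.01953j
  i(V1)=-0.0001268-0.03427j

5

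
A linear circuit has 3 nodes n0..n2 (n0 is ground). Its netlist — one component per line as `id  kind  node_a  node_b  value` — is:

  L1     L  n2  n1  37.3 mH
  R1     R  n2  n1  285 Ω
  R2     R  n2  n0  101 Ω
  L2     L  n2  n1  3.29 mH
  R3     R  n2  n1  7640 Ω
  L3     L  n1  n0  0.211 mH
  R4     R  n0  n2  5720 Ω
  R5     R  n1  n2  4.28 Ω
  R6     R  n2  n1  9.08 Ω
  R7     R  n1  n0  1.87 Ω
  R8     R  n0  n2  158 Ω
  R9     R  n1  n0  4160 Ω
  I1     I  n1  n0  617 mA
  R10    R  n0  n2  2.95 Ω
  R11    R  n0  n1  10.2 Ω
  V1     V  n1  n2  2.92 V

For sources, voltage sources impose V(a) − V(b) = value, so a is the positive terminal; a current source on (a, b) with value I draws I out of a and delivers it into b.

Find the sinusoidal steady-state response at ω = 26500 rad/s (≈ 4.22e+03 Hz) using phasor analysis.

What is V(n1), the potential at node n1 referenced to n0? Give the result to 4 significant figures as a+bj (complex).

Element admittances at ω=26500 rad/s:
  Y(L1) = 0.000-0.001012j S between n2,n1
  Y(R1) = 0.003509+0.000j S between n2,n1
  Y(R2) = 0.009901+0.000j S between n2,n0
  Y(L2) = 0.000-0.01147j S between n2,n1
  Y(R3) = 0.0001309+0.000j S between n2,n1
  Y(L3) = 0.000-0.1788j S between n1,n0
  Y(R4) = 0.0001748+0.000j S between n0,n2
  Y(R5) = 0.2336+0.000j S between n1,n2
  Y(R6) = 0.1101+0.000j S between n2,n1
  Y(R7) = 0.5348+0.000j S between n1,n0
  Y(R8) = 0.006329+0.000j S between n0,n2
  Y(R9) = 0.0002404+0.000j S between n1,n0
  I1: injects 0.617 A into n0 (from n1)
  Y(R10) = 0.3390+0.000j S between n0,n2
  Y(R11) = 0.09804+0.000j S between n0,n1
  V1: constraint V(n1)−V(n2) = 2.92
Assemble and solve the 3×3 MNA system:
  V(n1)=0.4122+0.07458j  V(n2)=-2.508+0.07458j
  i(V1)=-1.906+0.06295j

0.4122+0.07458j V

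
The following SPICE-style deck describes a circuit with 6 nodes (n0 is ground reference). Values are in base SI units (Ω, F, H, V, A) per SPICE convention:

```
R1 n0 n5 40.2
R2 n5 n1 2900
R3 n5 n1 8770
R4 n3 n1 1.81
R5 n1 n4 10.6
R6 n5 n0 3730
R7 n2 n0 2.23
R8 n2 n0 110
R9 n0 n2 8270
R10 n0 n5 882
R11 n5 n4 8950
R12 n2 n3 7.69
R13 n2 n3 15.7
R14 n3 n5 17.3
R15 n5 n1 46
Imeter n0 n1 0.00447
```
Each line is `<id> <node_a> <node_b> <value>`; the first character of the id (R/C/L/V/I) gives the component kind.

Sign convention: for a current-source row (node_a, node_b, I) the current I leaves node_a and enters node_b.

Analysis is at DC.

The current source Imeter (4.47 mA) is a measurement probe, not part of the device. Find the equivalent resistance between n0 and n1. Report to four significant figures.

Element admittances at DC:
  Y(R1) = 0.02488 S between n0,n5
  Y(R2) = 0.0003448 S between n5,n1
  Y(R3) = 0.0001140 S between n5,n1
  Y(R4) = 0.5525 S between n3,n1
  Y(R5) = 0.09434 S between n1,n4
  Y(R6) = 0.0002681 S between n5,n0
  Y(R7) = 0.4484 S between n2,n0
  Y(R8) = 0.009091 S between n2,n0
  Y(R9) = 0.0001209 S between n0,n2
  Y(R10) = 0.001134 S between n0,n5
  Y(R11) = 0.0001117 S between n5,n4
  Y(R12) = 0.1300 S between n2,n3
  Y(R13) = 0.06369 S between n2,n3
  Y(R14) = 0.05780 S between n3,n5
  Y(R15) = 0.02174 S between n5,n1
  Imeter: injects 0.00447 A into n1 (from n0)
Assemble and solve the 5×5 MNA system:
  V(n1)=0.03597  V(n2)=0.008448  V(n3)=0.02840  V(n4)=0.03596  V(n5)=0.02298

R_eq = 8.047 Ω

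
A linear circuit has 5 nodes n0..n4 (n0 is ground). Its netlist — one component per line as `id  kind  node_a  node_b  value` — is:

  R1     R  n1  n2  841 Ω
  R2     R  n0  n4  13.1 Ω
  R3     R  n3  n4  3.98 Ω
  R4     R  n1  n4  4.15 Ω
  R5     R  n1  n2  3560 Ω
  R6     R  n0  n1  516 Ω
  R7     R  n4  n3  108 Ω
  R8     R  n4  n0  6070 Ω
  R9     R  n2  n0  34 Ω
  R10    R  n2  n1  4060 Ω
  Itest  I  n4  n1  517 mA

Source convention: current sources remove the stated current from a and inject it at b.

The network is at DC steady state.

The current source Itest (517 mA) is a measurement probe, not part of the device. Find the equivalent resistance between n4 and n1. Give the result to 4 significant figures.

MNA unknowns: 4 node voltages V₁..V_4
R1: Y=0.001189 on G[1,2]
R2: Y=0.07634 on G[0,4]
R3: Y=0.2513 on G[3,4]
R4: Y=0.2410 on G[1,4]
R5: Y=0.0002809 on G[1,2]
R6: Y=0.001938 on G[0,1]
R7: Y=0.009259 on G[4,3]
R8: Y=0.0001647 on G[4,0]
R9: Y=0.02941 on G[2,0]
R10: Y=0.0002463 on G[2,1]
Itest: z[4]−=0.517, z[1]+=0.517
solve → V1=2.022, V2=0.1115, V3=-0.09407, V4=-0.09407

R_eq = 4.092 Ω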